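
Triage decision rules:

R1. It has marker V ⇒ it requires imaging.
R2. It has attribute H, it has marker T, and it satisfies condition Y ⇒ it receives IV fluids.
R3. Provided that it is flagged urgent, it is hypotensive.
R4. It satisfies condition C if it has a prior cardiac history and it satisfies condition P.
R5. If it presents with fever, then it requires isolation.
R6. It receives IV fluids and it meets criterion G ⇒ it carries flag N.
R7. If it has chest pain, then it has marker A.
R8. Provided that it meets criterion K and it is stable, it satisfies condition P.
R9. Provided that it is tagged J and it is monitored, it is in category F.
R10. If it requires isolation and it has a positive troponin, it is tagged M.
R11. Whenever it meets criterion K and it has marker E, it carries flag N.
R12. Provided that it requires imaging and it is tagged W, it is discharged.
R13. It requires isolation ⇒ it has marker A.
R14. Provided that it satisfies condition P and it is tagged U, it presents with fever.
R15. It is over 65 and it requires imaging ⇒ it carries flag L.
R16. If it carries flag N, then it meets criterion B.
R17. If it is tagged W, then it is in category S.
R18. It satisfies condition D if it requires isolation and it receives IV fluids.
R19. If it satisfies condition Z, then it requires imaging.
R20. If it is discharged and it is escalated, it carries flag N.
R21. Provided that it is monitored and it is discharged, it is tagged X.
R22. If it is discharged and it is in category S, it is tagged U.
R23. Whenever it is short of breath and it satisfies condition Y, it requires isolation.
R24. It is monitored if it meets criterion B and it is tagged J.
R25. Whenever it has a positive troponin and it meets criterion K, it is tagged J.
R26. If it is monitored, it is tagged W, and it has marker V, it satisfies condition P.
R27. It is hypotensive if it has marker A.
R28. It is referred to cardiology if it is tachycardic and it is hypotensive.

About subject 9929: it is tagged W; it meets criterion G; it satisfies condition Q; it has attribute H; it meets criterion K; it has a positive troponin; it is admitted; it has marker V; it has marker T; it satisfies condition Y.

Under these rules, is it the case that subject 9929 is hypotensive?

Yes

By R1 (it has marker V): it requires imaging.
By R2 (it has attribute H, it has marker T, it satisfies condition Y): it receives IV fluids.
By R6 (it receives IV fluids, it meets criterion G): it carries flag N.
By R12 (it requires imaging, it is tagged W): it is discharged.
By R16 (it carries flag N): it meets criterion B.
By R17 (it is tagged W): it is in category S.
By R22 (it is discharged, it is in category S): it is tagged U.
By R25 (it has a positive troponin, it meets criterion K): it is tagged J.
By R24 (it meets criterion B, it is tagged J): it is monitored.
By R26 (it is monitored, it is tagged W, it has marker V): it satisfies condition P.
By R14 (it satisfies condition P, it is tagged U): it presents with fever.
By R5 (it presents with fever): it requires isolation.
By R13 (it requires isolation): it has marker A.
By R27 (it has marker A): it is hypotensive.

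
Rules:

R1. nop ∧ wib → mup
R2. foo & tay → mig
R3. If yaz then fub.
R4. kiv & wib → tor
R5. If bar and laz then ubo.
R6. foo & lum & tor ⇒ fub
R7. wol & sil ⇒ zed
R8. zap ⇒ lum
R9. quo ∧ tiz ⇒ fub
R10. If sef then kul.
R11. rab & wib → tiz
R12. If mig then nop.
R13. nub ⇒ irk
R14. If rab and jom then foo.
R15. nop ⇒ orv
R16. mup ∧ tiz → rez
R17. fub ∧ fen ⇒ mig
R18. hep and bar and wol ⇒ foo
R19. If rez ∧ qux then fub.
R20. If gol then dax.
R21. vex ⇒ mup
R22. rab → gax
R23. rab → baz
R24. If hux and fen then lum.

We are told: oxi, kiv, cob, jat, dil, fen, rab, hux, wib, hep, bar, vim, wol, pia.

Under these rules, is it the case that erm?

Forward chaining from the given facts derives: tor, tiz, foo, gax, baz, lum, fub, mig, nop, orv, mup, rez.
No rule has erm as its conclusion, and it is not among the given facts.

No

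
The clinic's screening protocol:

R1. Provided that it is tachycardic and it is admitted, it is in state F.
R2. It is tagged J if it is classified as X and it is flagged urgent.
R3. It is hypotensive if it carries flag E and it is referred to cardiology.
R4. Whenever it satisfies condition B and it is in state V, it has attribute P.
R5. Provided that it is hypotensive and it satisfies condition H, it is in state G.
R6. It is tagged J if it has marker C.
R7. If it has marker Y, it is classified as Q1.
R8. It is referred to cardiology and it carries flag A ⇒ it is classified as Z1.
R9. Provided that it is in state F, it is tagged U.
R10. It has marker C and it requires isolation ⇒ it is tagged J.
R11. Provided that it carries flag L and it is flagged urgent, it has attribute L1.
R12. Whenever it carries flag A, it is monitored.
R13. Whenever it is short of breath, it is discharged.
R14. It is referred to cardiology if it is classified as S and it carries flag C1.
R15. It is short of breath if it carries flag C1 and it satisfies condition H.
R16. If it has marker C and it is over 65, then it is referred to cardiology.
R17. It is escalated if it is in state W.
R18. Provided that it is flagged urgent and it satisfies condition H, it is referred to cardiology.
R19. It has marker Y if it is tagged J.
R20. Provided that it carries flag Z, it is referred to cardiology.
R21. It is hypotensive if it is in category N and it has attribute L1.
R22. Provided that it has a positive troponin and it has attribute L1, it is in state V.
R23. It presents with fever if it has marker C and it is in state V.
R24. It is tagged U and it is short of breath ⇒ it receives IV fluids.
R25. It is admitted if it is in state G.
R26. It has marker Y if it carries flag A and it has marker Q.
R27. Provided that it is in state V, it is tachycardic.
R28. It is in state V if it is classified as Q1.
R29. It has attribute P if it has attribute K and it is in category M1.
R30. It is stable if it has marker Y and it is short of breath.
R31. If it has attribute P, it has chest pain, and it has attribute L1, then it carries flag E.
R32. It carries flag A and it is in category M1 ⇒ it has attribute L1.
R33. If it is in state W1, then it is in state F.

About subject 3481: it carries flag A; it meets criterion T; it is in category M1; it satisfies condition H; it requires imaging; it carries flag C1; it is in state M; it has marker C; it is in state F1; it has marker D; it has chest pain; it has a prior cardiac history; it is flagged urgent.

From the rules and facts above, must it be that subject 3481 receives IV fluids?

No

Forward chaining from the given facts derives: is tagged J, is monitored, is short of breath, is referred to cardiology, has marker Y, is stable, has attribute L1, is classified as Q1, is classified as Z1, is discharged, is in state V, presents with fever, is tachycardic.
The only rule concluding "it receives IV fluids" is R24, which needs "it is tagged U"; that is never established.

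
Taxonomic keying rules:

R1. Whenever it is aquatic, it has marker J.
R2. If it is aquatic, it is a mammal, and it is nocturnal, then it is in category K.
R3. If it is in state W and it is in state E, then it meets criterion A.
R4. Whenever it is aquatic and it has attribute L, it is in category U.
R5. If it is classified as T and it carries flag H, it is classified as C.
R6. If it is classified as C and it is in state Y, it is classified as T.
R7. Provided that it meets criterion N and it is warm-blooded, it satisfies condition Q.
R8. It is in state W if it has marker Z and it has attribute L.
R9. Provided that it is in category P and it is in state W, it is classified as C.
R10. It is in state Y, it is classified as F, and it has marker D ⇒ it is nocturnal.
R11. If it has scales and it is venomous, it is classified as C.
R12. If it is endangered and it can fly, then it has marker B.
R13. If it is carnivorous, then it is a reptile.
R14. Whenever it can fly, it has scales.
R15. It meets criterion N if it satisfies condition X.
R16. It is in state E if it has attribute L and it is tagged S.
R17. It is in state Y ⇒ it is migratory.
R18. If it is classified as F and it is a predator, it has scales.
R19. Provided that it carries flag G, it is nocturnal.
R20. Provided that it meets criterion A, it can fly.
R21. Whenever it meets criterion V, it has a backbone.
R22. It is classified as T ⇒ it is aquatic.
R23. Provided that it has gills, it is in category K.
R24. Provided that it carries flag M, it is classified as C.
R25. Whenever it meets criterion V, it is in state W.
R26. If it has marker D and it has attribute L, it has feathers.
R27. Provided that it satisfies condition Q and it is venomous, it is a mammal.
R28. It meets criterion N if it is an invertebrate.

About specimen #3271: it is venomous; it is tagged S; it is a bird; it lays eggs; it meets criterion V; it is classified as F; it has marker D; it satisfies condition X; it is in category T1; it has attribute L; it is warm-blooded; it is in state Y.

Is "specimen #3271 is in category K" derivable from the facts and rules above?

Yes

By R10 (it is in state Y, it is classified as F, it has marker D): it is nocturnal.
By R15 (it satisfies condition X): it meets criterion N.
By R16 (it has attribute L, it is tagged S): it is in state E.
By R25 (it meets criterion V): it is in state W.
By R3 (it is in state W, it is in state E): it meets criterion A.
By R7 (it meets criterion N, it is warm-blooded): it satisfies condition Q.
By R20 (it meets criterion A): it can fly.
By R27 (it satisfies condition Q, it is venomous): it is a mammal.
By R14 (it can fly): it has scales.
By R11 (it has scales, it is venomous): it is classified as C.
By R6 (it is classified as C, it is in state Y): it is classified as T.
By R22 (it is classified as T): it is aquatic.
By R2 (it is aquatic, it is a mammal, it is nocturnal): it is in category K.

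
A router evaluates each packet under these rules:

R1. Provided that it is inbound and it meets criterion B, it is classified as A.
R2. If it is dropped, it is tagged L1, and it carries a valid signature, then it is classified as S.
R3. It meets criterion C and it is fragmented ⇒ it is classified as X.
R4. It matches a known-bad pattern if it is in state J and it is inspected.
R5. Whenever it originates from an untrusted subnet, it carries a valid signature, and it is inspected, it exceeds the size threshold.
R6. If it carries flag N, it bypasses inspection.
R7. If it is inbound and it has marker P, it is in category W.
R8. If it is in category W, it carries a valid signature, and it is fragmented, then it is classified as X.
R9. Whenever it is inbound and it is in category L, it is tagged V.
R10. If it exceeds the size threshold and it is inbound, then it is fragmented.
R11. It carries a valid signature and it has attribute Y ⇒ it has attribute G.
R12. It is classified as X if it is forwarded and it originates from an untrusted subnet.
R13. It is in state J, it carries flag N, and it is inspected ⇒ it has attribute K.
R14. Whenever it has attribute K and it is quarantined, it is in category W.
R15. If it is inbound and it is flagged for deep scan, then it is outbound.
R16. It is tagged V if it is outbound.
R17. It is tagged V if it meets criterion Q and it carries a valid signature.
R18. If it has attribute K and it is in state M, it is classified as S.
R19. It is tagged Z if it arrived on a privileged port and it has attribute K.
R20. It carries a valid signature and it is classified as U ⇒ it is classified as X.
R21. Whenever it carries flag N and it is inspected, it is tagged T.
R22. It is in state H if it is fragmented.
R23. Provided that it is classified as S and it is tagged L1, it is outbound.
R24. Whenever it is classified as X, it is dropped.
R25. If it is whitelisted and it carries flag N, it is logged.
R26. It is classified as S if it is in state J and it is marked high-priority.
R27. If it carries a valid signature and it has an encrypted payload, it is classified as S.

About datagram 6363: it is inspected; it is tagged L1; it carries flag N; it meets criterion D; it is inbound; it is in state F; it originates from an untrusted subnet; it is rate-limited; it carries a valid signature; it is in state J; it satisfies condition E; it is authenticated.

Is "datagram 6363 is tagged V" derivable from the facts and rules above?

No

Forward chaining from the given facts derives: matches a known-bad pattern, exceeds the size threshold, bypasses inspection, is fragmented, has attribute K, is tagged T, is in state H.
Rules concluding "it is tagged V": R9 needs "it is in category L"; R16 needs "it is outbound"; R17 needs "it meets criterion Q" — none of these are established.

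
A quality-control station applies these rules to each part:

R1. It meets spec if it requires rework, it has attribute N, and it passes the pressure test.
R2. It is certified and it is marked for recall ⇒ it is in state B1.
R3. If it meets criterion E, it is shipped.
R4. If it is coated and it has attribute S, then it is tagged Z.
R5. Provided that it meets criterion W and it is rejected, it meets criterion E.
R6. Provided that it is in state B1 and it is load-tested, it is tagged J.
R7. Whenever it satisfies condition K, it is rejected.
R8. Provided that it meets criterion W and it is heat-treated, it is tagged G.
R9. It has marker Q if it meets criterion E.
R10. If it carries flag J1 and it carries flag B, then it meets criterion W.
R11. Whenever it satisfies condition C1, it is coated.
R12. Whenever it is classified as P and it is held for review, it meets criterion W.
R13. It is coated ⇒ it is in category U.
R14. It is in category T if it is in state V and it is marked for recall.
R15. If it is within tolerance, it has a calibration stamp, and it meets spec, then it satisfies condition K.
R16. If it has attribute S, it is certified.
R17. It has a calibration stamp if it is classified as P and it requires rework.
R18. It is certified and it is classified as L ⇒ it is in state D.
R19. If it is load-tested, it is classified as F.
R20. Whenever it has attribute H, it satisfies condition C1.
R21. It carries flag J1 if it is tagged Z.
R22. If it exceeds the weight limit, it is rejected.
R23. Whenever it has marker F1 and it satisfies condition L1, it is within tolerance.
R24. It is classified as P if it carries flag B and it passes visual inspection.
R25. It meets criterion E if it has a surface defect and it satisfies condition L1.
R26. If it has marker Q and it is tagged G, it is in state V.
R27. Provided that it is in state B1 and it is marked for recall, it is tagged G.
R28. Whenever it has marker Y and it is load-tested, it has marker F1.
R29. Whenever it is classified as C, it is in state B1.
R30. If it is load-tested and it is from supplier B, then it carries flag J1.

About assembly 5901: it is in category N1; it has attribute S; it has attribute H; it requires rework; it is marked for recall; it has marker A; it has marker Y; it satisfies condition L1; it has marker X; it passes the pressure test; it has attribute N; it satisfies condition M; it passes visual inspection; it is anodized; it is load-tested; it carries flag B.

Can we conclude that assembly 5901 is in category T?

By R1 (it requires rework, it has attribute N, it passes the pressure test): it meets spec.
By R16 (it has attribute S): it is certified.
By R20 (it has attribute H): it satisfies condition C1.
By R24 (it carries flag B, it passes visual inspection): it is classified as P.
By R28 (it has marker Y, it is load-tested): it has marker F1.
By R2 (it is certified, it is marked for recall): it is in state B1.
By R11 (it satisfies condition C1): it is coated.
By R17 (it is classified as P, it requires rework): it has a calibration stamp.
By R23 (it has marker F1, it satisfies condition L1): it is within tolerance.
By R27 (it is in state B1, it is marked for recall): it is tagged G.
By R4 (it is coated, it has attribute S): it is tagged Z.
By R15 (it is within tolerance, it has a calibration stamp, it meets spec): it satisfies condition K.
By R21 (it is tagged Z): it carries flag J1.
By R7 (it satisfies condition K): it is rejected.
By R10 (it carries flag J1, it carries flag B): it meets criterion W.
By R5 (it meets criterion W, it is rejected): it meets criterion E.
By R9 (it meets criterion E): it has marker Q.
By R26 (it has marker Q, it is tagged G): it is in state V.
By R14 (it is in state V, it is marked for recall): it is in category T.

Yes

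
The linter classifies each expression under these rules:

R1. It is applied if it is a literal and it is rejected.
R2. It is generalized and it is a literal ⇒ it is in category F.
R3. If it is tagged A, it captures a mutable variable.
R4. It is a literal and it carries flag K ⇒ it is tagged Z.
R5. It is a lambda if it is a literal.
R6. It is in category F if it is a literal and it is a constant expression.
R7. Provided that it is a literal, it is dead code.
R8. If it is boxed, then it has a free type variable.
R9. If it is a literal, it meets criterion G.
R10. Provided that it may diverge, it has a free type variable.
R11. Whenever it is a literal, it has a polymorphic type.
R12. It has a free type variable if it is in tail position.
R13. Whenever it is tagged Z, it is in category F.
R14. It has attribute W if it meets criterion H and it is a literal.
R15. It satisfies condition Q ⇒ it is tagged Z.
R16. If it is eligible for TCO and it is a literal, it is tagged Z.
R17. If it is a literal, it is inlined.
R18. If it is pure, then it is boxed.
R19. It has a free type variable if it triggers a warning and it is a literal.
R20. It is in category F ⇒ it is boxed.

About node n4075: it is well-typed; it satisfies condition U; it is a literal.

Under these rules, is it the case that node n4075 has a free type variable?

Forward chaining from the given facts derives: is a lambda, is dead code, meets criterion G, has a polymorphic type, is inlined.
Rules concluding "it has a free type variable": R8 needs "it is boxed"; R10 needs "it may diverge"; R12 needs "it is in tail position"; R19 needs "it triggers a warning" — none of these are established.

No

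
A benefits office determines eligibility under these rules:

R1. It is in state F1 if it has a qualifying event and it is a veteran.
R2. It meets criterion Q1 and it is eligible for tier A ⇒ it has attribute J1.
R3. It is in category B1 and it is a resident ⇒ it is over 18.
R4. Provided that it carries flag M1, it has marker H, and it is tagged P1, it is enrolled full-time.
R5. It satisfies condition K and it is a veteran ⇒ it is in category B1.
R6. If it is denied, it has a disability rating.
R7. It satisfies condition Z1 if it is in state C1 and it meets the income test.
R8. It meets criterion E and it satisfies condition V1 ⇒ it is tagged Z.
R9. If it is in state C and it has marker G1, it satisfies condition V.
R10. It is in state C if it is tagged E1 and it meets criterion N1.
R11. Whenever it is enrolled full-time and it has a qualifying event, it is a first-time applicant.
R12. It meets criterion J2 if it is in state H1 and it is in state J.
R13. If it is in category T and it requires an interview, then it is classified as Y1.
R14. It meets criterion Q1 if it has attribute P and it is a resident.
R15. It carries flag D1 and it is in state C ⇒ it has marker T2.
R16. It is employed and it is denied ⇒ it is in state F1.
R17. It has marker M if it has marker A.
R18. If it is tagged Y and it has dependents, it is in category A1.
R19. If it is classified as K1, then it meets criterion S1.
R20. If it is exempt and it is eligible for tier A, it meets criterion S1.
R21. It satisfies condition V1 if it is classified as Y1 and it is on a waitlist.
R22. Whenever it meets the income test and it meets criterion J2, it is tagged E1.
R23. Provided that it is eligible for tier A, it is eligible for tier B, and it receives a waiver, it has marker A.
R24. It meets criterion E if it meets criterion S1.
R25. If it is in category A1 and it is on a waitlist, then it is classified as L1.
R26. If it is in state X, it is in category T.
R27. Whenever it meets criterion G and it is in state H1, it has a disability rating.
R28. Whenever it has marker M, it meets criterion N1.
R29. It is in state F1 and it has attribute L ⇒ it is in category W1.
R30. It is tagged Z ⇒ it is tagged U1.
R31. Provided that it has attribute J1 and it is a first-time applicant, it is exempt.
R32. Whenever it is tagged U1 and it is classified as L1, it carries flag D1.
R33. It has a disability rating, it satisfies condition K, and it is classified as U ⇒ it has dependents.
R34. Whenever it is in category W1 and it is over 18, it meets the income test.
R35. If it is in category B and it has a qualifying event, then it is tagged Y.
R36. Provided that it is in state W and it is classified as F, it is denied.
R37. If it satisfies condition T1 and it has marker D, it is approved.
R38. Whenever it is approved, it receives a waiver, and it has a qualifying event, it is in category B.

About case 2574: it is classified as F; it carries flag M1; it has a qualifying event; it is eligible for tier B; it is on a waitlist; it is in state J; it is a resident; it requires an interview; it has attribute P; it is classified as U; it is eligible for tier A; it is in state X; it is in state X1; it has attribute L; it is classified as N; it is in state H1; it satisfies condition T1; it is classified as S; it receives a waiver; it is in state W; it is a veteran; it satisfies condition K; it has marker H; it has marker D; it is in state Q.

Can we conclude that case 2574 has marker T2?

No

Forward chaining from the given facts derives: is in state F1, is in category B1, meets criterion J2, meets criterion Q1, has marker A, is in category T, is in category W1, is denied, is approved, is in category B, has attribute J1, is over 18, has a disability rating, is classified as Y1, has marker M, satisfies condition V1, meets criterion N1, has dependents, meets the income test, is tagged Y, is in category A1, is tagged E1, is classified as L1, is in state C.
The only rule concluding "it has marker T2" is R15, which needs "it carries flag D1"; that is never established.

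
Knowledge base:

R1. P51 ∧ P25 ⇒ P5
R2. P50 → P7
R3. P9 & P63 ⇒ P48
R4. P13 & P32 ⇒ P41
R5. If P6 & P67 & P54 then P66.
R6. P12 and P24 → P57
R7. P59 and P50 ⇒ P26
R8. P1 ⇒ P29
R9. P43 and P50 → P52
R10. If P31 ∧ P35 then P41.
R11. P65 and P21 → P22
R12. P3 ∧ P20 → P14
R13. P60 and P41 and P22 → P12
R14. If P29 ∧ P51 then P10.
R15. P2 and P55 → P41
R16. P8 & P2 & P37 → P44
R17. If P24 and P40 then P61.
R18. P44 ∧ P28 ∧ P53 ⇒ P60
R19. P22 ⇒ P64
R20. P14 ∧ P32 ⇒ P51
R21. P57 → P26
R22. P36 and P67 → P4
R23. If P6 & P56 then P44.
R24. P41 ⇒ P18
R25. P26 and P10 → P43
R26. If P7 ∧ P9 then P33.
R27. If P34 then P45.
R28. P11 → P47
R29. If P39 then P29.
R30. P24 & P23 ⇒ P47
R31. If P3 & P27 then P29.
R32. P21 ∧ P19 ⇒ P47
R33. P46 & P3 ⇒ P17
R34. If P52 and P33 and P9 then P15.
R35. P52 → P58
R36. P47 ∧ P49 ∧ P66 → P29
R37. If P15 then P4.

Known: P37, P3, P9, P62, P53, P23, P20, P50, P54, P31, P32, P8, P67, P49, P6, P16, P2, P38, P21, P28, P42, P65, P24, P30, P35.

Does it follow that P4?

P7  (by R2: P50)
P66  (by R5: P6, P67, P54)
P41  (by R10: P31, P35)
P22  (by R11: P65, P21)
P14  (by R12: P3, P20)
P44  (by R16: P8, P2, P37)
P60  (by R18: P44, P28, P53)
P51  (by R20: P14, P32)
P33  (by R26: P7, P9)
P47  (by R30: P24, P23)
P29  (by R36: P47, P49, P66)
P12  (by R13: P60, P41, P22)
P10  (by R14: P29, P51)
P57  (by R6: P12, P24)
P26  (by R21: P57)
P43  (by R25: P26, P10)
P52  (by R9: P43, P50)
P15  (by R34: P52, P33, P9)
P4  (by R37: P15)

Yes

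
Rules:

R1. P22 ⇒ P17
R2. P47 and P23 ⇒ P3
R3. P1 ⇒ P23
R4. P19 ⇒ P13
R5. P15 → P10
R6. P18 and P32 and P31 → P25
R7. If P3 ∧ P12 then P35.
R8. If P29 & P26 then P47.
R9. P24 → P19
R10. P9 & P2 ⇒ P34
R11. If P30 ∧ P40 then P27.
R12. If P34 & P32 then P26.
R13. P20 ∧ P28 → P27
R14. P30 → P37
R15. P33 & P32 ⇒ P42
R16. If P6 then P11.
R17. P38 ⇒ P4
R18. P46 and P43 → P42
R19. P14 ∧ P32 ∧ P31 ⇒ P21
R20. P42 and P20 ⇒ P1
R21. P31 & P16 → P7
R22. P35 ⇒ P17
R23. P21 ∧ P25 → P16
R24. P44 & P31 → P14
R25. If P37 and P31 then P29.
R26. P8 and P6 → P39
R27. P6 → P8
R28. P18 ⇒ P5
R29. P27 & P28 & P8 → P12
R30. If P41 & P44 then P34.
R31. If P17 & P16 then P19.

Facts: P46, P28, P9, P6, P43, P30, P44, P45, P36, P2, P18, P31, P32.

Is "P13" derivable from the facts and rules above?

No

Forward chaining from the given facts derives: P25, P34, P26, P37, P11, P42, P14, P29, P8, P5, P47, P21, P16, P39, P7.
The only rule concluding P13 is R4, which needs P19; that is never established.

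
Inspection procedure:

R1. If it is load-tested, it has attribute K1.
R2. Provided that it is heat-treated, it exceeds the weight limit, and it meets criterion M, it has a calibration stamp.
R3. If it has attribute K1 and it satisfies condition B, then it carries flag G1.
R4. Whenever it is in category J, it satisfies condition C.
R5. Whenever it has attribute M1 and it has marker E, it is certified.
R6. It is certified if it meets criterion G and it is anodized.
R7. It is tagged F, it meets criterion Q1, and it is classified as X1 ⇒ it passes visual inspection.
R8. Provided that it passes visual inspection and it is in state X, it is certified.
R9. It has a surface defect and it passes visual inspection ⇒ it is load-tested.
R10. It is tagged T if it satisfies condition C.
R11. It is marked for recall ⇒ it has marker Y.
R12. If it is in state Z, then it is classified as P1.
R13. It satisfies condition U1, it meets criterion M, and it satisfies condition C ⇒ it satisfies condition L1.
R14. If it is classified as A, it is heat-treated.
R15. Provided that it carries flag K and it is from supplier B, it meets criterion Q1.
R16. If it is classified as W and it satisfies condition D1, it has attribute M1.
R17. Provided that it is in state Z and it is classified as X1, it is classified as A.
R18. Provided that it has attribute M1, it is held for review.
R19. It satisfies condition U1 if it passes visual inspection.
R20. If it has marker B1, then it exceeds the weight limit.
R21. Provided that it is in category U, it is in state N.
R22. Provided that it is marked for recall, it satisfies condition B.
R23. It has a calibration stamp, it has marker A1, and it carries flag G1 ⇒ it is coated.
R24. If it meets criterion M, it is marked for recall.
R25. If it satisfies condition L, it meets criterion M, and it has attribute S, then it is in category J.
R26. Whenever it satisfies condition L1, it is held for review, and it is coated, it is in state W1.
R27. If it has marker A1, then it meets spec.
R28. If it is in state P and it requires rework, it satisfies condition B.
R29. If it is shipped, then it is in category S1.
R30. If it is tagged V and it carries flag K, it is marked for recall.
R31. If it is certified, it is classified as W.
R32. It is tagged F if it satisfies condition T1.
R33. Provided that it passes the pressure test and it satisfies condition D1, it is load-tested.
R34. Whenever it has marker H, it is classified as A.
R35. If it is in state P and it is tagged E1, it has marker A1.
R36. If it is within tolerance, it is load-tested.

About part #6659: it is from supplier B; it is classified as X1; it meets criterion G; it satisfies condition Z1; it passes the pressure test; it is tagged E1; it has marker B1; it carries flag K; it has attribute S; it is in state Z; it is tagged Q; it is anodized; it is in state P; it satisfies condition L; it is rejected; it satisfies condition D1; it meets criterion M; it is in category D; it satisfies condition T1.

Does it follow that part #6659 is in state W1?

Yes

By R6 (it meets criterion G, it is anodized): it is certified.
By R15 (it carries flag K, it is from supplier B): it meets criterion Q1.
By R17 (it is in state Z, it is classified as X1): it is classified as A.
By R20 (it has marker B1): it exceeds the weight limit.
By R24 (it meets criterion M): it is marked for recall.
By R25 (it satisfies condition L, it meets criterion M, it has attribute S): it is in category J.
By R31 (it is certified): it is classified as W.
By R32 (it satisfies condition T1): it is tagged F.
By R33 (it passes the pressure test, it satisfies condition D1): it is load-tested.
By R35 (it is in state P, it is tagged E1): it has marker A1.
By R1 (it is load-tested): it has attribute K1.
By R4 (it is in category J): it satisfies condition C.
By R7 (it is tagged F, it meets criterion Q1, it is classified as X1): it passes visual inspection.
By R14 (it is classified as A): it is heat-treated.
By R16 (it is classified as W, it satisfies condition D1): it has attribute M1.
By R18 (it has attribute M1): it is held for review.
By R19 (it passes visual inspection): it satisfies condition U1.
By R22 (it is marked for recall): it satisfies condition B.
By R2 (it is heat-treated, it exceeds the weight limit, it meets criterion M): it has a calibration stamp.
By R3 (it has attribute K1, it satisfies condition B): it carries flag G1.
By R13 (it satisfies condition U1, it meets criterion M, it satisfies condition C): it satisfies condition L1.
By R23 (it has a calibration stamp, it has marker A1, it carries flag G1): it is coated.
By R26 (it satisfies condition L1, it is held for review, it is coated): it is in state W1.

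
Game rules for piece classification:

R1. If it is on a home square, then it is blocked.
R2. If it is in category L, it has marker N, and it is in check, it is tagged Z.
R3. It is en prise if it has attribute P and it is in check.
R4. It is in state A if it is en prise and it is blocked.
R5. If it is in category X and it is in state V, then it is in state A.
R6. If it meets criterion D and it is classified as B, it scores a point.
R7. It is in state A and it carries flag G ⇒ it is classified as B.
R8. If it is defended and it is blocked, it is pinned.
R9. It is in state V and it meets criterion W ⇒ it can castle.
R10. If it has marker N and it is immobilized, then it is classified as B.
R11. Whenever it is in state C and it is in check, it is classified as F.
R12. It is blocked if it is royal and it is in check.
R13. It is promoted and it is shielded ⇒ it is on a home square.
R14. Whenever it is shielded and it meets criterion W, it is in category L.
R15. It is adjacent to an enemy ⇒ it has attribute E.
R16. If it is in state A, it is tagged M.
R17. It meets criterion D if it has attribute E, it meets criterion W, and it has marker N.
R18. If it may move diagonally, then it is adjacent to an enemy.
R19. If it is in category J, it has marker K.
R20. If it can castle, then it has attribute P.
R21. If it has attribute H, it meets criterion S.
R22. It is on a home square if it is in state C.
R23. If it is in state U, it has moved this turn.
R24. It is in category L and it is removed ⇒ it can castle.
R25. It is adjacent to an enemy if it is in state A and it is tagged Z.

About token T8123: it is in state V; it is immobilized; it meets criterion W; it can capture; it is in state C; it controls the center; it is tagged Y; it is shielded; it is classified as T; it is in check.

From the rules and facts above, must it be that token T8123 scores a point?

No

Forward chaining from the given facts derives: can castle, is classified as F, is in category L, has attribute P, is on a home square, is blocked, is en prise, is in state A, is tagged M.
The only rule concluding "it scores a point" is R6, which needs "it meets criterion D"; that is never established.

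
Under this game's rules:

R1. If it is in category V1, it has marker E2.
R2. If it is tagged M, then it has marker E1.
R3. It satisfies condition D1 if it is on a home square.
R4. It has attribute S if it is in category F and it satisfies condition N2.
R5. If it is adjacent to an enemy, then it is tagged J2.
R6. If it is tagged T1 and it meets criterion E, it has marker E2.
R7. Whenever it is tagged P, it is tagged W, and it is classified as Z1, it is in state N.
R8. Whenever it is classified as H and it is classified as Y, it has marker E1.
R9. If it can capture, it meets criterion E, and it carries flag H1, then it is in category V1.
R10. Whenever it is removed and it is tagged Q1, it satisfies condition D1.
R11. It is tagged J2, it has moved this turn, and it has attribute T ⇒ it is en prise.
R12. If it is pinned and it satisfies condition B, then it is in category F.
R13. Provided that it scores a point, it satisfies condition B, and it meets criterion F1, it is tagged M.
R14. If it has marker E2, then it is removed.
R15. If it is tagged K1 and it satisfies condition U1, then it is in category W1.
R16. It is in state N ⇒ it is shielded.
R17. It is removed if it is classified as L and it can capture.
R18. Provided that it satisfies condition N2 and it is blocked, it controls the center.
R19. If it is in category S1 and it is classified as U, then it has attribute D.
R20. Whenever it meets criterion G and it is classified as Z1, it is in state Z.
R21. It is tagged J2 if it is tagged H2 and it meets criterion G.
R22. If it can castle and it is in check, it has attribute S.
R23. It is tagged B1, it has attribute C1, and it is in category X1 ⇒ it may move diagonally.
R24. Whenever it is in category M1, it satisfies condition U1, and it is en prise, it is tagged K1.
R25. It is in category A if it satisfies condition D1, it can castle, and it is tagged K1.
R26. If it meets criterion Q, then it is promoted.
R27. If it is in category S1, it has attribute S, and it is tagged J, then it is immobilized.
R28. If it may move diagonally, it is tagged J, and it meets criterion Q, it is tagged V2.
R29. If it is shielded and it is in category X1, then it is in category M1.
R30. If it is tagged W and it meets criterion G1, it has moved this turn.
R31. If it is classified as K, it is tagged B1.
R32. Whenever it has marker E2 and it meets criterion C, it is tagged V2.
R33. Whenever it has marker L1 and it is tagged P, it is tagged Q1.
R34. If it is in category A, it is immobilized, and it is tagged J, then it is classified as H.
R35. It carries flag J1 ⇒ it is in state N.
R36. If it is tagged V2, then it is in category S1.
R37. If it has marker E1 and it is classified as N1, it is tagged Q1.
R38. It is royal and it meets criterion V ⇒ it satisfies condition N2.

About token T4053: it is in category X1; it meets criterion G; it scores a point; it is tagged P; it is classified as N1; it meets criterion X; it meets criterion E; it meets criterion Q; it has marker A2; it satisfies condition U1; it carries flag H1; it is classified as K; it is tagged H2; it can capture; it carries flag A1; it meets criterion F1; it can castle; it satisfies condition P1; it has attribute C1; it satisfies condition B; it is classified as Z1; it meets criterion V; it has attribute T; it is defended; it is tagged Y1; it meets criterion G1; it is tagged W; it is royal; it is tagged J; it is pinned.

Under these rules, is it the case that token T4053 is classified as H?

Yes

By R7 (it is tagged P, it is tagged W, it is classified as Z1): it is in state N.
By R9 (it can capture, it meets criterion E, it carries flag H1): it is in category V1.
By R12 (it is pinned, it satisfies condition B): it is in category F.
By R13 (it scores a point, it satisfies condition B, it meets criterion F1): it is tagged M.
By R16 (it is in state N): it is shielded.
By R21 (it is tagged H2, it meets criterion G): it is tagged J2.
By R29 (it is shielded, it is in category X1): it is in category M1.
By R30 (it is tagged W, it meets criterion G1): it has moved this turn.
By R31 (it is classified as K): it is tagged B1.
By R38 (it is royal, it meets criterion V): it satisfies condition N2.
By R1 (it is in category V1): it has marker E2.
By R2 (it is tagged M): it has marker E1.
By R4 (it is in category F, it satisfies condition N2): it has attribute S.
By R11 (it is tagged J2, it has moved this turn, it has attribute T): it is en prise.
By R14 (it has marker E2): it is removed.
By R23 (it is tagged B1, it has attribute C1, it is in category X1): it may move diagonally.
By R24 (it is in category M1, it satisfies condition U1, it is en prise): it is tagged K1.
By R28 (it may move diagonally, it is tagged J, it meets criterion Q): it is tagged V2.
By R36 (it is tagged V2): it is in category S1.
By R37 (it has marker E1, it is classified as N1): it is tagged Q1.
By R10 (it is removed, it is tagged Q1): it satisfies condition D1.
By R25 (it satisfies condition D1, it can castle, it is tagged K1): it is in category A.
By R27 (it is in category S1, it has attribute S, it is tagged J): it is immobilized.
By R34 (it is in category A, it is immobilized, it is tagged J): it is classified as H.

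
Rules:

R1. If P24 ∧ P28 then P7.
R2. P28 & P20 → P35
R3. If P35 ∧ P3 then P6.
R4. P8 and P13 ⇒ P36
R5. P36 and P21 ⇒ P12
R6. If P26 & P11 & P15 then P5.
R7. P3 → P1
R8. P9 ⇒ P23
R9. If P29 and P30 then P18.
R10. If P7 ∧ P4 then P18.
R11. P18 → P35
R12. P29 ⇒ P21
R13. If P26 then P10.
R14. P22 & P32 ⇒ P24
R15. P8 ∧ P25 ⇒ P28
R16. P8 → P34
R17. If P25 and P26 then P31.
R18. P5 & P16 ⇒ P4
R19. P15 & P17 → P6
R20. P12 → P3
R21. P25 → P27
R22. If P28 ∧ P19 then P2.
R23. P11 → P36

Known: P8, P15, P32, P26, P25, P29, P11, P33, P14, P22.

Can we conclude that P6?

No

Forward chaining from the given facts derives: P5, P21, P10, P24, P28, P34, P31, P27, P36, P7, P12, P3, P1.
Rules concluding P6: R3 needs P35; R19 needs P17 — none of these are established.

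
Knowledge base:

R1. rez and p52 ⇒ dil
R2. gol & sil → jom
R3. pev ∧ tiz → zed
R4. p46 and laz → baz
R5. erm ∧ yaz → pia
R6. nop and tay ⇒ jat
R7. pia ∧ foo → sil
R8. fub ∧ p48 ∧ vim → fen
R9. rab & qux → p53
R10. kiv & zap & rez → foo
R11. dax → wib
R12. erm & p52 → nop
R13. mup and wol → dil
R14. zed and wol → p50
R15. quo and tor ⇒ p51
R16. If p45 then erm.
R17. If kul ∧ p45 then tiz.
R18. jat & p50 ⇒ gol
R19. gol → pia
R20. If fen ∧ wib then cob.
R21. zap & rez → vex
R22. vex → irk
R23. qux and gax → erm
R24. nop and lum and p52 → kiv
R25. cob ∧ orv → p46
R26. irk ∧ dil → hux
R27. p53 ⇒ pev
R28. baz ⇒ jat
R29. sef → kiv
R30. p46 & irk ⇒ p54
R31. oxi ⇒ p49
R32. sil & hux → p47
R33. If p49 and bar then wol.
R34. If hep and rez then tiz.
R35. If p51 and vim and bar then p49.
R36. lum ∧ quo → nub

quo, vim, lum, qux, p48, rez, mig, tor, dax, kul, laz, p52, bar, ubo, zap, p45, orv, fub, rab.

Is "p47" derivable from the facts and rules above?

Yes

dil  (by R1: rez, p52)
fen  (by R8: fub, p48, vim)
p53  (by R9: rab, qux)
wib  (by R11: dax)
p51  (by R15: quo, tor)
erm  (by R16: p45)
tiz  (by R17: kul, p45)
cob  (by R20: fen, wib)
vex  (by R21: zap, rez)
irk  (by R22: vex)
p46  (by R25: cob, orv)
hux  (by R26: irk, dil)
pev  (by R27: p53)
p49  (by R35: p51, vim, bar)
zed  (by R3: pev, tiz)
baz  (by R4: p46, laz)
nop  (by R12: erm, p52)
kiv  (by R24: nop, lum, p52)
jat  (by R28: baz)
wol  (by R33: p49, bar)
foo  (by R10: kiv, zap, rez)
p50  (by R14: zed, wol)
gol  (by R18: jat, p50)
pia  (by R19: gol)
sil  (by R7: pia, foo)
p47  (by R32: sil, hux)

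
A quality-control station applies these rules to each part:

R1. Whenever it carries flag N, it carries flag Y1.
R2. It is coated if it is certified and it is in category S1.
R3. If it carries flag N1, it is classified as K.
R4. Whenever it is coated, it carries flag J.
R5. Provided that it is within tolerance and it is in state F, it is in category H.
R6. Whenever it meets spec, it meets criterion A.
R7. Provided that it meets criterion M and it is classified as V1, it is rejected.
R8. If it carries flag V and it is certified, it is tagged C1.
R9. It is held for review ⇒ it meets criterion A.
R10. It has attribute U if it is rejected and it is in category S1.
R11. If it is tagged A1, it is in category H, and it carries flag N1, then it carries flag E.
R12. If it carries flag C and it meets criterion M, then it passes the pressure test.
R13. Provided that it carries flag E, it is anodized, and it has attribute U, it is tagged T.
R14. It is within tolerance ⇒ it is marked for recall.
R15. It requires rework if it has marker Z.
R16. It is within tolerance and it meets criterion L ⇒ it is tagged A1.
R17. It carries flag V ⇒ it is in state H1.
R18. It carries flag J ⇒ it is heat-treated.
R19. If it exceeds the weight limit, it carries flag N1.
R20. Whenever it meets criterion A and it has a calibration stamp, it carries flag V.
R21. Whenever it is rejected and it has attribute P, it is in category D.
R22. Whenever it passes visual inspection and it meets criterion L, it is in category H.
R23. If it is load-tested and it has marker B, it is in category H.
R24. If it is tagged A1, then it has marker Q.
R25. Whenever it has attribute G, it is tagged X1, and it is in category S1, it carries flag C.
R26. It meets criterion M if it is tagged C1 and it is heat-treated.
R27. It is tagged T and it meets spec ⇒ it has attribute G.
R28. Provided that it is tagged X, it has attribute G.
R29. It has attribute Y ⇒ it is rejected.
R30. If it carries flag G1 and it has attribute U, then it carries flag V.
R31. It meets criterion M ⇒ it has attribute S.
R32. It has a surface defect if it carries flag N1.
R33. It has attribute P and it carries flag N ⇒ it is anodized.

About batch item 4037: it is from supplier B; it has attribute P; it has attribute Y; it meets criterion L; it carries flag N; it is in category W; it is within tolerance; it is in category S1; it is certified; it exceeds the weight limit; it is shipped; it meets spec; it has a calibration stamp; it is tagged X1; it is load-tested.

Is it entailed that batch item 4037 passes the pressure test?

No

Forward chaining from the given facts derives: carries flag Y1, is coated, carries flag J, meets criterion A, is marked for recall, is tagged A1, is heat-treated, carries flag N1, carries flag V, has marker Q, is rejected, has a surface defect, is anodized, is classified as K, is tagged C1, has attribute U, is in state H1, is in category D, meets criterion M, has attribute S.
The only rule concluding "it passes the pressure test" is R12, which needs "it carries flag C"; that is never established.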